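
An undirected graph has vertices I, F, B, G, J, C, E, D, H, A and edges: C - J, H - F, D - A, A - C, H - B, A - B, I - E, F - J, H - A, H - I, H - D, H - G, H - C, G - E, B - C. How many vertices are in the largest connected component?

Starting from A we can reach A, B, C, D, E, F, G, H, I, J. That is one component of size 10.
The largest has 10 vertices.

10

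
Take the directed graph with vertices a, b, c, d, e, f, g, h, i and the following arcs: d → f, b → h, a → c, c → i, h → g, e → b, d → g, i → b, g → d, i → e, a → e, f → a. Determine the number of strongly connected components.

1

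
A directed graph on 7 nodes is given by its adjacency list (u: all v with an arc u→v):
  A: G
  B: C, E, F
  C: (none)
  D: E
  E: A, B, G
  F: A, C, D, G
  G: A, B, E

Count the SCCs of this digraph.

2

{A, B, D, E, F, G} are all mutually reachable — one SCC of size 6.
{C} is an SCC by itself.
That gives 2 strongly connected components.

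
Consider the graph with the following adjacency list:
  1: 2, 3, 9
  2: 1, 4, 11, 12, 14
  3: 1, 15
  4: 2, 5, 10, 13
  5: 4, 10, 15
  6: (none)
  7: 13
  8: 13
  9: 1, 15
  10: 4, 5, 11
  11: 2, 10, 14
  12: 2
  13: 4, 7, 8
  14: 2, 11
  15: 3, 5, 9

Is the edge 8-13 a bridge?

Removing 8-13 leaves no path between 8 and 13: the component count goes from 2 to 3. So it is a bridge.

Yes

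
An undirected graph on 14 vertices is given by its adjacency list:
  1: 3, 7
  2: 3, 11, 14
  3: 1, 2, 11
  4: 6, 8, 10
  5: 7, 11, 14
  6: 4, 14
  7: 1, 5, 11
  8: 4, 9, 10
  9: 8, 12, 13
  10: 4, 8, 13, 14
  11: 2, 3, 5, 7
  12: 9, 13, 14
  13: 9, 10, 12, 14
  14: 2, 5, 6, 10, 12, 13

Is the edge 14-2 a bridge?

No

After removing 14-2, the path 14-5-11-2 still connects them, so the edge is not a bridge.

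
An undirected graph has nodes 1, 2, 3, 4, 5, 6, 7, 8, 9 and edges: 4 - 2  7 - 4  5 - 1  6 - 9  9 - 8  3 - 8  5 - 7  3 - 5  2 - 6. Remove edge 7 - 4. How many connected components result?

7 and 4 are still connected via 7-5-3-8-9-6-2-4, so the component count stays at 1.

1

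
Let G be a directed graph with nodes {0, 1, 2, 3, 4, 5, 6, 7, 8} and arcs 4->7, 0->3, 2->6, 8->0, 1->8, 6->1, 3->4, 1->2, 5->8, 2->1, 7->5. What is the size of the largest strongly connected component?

6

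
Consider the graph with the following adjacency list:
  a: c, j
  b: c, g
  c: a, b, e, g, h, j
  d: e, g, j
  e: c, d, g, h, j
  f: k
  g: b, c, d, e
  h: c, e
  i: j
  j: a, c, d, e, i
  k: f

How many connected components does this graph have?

2

Starting from f we can reach f, k. That is one component of size 2.
Starting from a we can reach a, b, c, d, e, g, h, i, j. That is one component of size 9.
Total: 2 components.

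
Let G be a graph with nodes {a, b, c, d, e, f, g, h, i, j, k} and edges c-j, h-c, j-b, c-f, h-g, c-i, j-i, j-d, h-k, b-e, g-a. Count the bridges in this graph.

8

The edges on the cycle c-j-i-c are not bridges since each lies on that cycle.
But removing b-j disconnects b from j; removing b-e disconnects b from e; removing d-j disconnects d from j; removing g-h disconnects g from h — these are bridges.
In total 8 edges are bridges.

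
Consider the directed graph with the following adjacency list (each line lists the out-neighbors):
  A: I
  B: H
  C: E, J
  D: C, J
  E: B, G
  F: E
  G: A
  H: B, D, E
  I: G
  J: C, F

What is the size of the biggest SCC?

7

{B, C, D, E, F, H, J} are all mutually reachable — one SCC of size 7.
{A, G, I} are all mutually reachable — one SCC of size 3.
The largest has 7 vertices.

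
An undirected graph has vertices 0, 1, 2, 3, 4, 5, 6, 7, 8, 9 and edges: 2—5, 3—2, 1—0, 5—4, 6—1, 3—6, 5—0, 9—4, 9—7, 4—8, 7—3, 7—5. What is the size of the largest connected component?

10

Starting from 0 we can reach 0, 1, 2, 3, 4, 5, 6, 7, 8, 9. That is one component of size 10.
The largest has 10 vertices.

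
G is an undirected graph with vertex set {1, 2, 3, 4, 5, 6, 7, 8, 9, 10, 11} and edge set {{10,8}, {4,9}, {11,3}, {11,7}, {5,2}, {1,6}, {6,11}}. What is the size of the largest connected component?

5

Starting from 8 we can reach 8, 10. That is one component of size 2.
Starting from 2 we can reach 2, 5. That is one component of size 2.
Starting from 4 we can reach 4, 9. That is one component of size 2.
Starting from 1 we can reach 1, 3, 6, 7, 11. That is one component of size 5.
The largest has 5 vertices.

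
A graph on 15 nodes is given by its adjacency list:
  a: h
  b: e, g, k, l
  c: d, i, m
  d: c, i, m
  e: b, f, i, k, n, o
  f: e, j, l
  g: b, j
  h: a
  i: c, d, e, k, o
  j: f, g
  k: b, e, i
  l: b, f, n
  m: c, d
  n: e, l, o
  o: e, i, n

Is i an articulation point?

Yes

Deleting i raises the number of components from 2 to 3, so i is a cut vertex.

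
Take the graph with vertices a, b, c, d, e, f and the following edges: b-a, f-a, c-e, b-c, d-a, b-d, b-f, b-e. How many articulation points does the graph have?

Removing b increases the component count from 1 to 2, so b is a cut vertex.
By contrast removing d leaves 1 component; it is not a cut vertex. No other vertex is a cut vertex either.

1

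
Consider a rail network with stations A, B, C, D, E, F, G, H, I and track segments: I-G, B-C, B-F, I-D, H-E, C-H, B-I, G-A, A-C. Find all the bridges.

B-F, C-H, D-I, E-H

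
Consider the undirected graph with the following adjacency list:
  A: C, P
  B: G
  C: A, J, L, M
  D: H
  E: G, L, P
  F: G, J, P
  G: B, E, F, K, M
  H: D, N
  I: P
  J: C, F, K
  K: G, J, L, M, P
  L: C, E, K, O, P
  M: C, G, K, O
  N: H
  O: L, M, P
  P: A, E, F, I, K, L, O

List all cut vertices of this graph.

G, H, P

Removing G increases the component count from 2 to 3, so G is a cut vertex.
Removing H increases the component count from 2 to 3, so H is a cut vertex.
Removing P increases the component count from 2 to 3, so P is a cut vertex.
By contrast removing M leaves 2 components; it is not a cut vertex. No other vertex is a cut vertex either.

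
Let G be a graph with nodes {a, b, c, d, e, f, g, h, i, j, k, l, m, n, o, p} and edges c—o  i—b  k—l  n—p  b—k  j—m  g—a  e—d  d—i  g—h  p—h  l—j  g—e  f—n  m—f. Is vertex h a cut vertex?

No

Deleting h leaves 2 components (was 2), so h is not a cut vertex.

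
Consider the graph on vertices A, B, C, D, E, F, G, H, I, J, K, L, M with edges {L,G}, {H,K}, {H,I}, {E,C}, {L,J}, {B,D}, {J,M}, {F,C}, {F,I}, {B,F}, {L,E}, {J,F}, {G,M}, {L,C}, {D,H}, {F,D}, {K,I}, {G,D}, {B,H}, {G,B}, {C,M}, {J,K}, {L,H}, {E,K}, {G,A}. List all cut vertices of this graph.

Removing G increases the component count from 1 to 2, so G is a cut vertex.
By contrast removing K leaves 1 component; it is not a cut vertex. No other vertex is a cut vertex either.

G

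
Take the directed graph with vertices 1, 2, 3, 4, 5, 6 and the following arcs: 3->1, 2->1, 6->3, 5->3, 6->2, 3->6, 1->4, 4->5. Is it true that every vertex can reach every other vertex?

Yes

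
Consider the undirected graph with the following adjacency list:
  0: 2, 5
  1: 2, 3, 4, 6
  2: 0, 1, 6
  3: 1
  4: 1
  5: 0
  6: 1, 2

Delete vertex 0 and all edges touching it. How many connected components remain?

With 0 gone, the remaining components are: {5}; {1, 2, 3, 4, 6}.
That is 2 components.

2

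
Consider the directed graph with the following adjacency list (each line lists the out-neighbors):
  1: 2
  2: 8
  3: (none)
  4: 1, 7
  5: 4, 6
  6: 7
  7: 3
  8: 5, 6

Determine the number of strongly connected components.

4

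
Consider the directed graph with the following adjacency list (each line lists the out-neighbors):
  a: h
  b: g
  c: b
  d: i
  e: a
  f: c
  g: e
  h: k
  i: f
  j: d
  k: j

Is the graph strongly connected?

Yes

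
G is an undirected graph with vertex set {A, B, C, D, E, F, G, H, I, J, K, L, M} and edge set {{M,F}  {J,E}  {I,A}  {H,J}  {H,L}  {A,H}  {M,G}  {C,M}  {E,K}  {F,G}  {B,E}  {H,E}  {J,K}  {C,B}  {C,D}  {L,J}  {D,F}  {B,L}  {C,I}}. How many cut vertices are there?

Removing C increases the component count from 1 to 2, so C is a cut vertex.
By contrast removing D leaves 1 component; it is not a cut vertex. No other vertex is a cut vertex either.

1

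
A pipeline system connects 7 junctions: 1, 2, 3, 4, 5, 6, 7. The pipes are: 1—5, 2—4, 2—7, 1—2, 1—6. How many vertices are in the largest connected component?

3 is isolated — a component by itself.
Starting from 1 we can reach 1, 2, 4, 5, 6, 7. That is one component of size 6.
The largest has 6 vertices.

6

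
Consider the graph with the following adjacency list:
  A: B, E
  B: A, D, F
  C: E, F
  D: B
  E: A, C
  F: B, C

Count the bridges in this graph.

The edges on the cycle A-B-F-C-E-A are not bridges since each lies on that cycle.
But removing B-D disconnects B from D — this is a bridge.

1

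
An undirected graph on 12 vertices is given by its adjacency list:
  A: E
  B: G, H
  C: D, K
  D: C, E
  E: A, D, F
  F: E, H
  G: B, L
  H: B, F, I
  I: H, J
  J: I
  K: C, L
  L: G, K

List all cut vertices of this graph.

Removing E increases the component count from 1 to 2, so E is a cut vertex.
Removing H increases the component count from 1 to 2, so H is a cut vertex.
Removing I increases the component count from 1 to 2, so I is a cut vertex.
By contrast removing F leaves 1 component; it is not a cut vertex. No other vertex is a cut vertex either.

E, H, I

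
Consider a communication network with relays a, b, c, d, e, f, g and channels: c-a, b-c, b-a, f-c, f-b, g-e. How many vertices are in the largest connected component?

d is isolated — a component by itself.
Starting from e we can reach e, g. That is one component of size 2.
Starting from a we can reach a, b, c, f. That is one component of size 4.
The largest has 4 vertices.

4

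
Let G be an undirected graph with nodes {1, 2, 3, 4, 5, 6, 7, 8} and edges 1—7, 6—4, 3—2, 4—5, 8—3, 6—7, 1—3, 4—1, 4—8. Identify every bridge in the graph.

The edges on the cycle 4-8-3-1-4 are not bridges since each lies on that cycle.
But removing 3—2 disconnects 3 from 2; removing 4—5 disconnects 4 from 5 — these are bridges.

2-3, 4-5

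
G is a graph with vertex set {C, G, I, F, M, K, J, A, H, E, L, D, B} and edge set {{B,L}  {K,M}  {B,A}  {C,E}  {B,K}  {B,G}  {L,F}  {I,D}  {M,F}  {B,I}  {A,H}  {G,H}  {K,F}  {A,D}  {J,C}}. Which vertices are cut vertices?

Removing B increases the component count from 2 to 3, so B is a cut vertex.
Removing C increases the component count from 2 to 3, so C is a cut vertex.
By contrast removing M leaves 2 components; it is not a cut vertex. No other vertex is a cut vertex either.

B, C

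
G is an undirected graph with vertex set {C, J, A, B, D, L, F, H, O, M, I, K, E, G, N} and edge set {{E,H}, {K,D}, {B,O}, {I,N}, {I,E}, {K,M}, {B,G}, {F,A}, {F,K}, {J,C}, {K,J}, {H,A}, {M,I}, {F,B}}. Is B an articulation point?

Deleting B raises the number of components from 2 to 4, so B is a cut vertex.

Yes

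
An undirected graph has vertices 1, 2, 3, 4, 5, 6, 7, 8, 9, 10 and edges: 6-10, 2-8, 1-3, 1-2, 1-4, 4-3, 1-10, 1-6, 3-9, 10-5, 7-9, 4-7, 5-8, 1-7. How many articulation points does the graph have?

Removing 1 increases the component count from 1 to 2, so 1 is a cut vertex.
By contrast removing 3 leaves 1 component; it is not a cut vertex. No other vertex is a cut vertex either.

1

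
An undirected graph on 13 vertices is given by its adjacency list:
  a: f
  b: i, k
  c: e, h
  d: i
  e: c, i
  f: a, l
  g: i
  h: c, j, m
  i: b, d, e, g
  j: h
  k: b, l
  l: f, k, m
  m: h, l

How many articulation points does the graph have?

Removing f increases the component count from 1 to 2, so f is a cut vertex.
Removing h increases the component count from 1 to 2, so h is a cut vertex.
Removing i increases the component count from 1 to 3, so i is a cut vertex.
Likewise l is a cut vertex.
By contrast removing b leaves 1 component; it is not a cut vertex. No other vertex is a cut vertex either.

4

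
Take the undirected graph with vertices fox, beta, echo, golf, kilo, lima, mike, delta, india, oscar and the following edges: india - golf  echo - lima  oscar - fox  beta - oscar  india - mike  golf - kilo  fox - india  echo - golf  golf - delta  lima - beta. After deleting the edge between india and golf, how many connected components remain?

1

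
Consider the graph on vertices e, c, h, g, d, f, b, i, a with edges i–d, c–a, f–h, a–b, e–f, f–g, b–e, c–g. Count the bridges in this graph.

2

The edges on the cycle c-a-b-e-f-g-c are not bridges since each lies on that cycle.
But removing f–h disconnects f from h; removing d–i disconnects d from i — these are bridges.
That makes 2 bridges.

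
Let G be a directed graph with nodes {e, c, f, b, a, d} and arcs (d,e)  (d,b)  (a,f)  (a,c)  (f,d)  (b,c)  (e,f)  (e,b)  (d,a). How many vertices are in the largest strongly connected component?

4

{a, d, e, f} are all mutually reachable — one SCC of size 4.
{b} is an SCC by itself.
{c} is an SCC by itself.
The largest has 4 vertices.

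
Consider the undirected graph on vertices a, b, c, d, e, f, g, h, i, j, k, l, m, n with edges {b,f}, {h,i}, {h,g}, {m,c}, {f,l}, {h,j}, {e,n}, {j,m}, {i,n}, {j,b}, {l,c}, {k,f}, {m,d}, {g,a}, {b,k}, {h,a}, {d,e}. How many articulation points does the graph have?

Removing h increases the component count from 1 to 2, so h is a cut vertex.
By contrast removing c leaves 1 component; it is not a cut vertex. No other vertex is a cut vertex either.

1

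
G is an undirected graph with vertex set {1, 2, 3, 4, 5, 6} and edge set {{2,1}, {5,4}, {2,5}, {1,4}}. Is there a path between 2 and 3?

No

The component containing 2 is {1, 2, 4, 5}, and 3 is not in it.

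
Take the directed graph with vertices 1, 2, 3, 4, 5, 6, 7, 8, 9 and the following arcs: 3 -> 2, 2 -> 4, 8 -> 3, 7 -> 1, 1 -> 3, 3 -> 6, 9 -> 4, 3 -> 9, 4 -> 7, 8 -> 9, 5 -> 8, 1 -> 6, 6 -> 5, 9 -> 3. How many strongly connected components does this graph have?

1

{1, 2, 3, 4, 5, 6, 7, 8, 9} are all mutually reachable — one SCC of size 9.
That gives 1 strongly connected component.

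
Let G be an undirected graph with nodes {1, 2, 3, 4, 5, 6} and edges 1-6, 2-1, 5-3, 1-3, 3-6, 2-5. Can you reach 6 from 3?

Yes

From 3 we can reach 1, 2, 3, 5, 6, which includes 6.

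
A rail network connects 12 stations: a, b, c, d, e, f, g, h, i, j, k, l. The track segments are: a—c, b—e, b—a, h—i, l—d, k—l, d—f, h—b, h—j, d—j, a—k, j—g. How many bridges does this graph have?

The edges on the cycle h-b-a-k-l-d-j-h are not bridges since each lies on that cycle.
But removing j—g disconnects j from g; removing h—i disconnects h from i; removing f—d disconnects f from d; removing b—e disconnects b from e — these are bridges.
In total 5 edges are bridges.

5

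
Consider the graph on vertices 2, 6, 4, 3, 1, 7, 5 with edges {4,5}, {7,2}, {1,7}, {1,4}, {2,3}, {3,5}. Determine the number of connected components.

2

6 is isolated — a component by itself.
Starting from 1 we can reach 1, 2, 3, 4, 5, 7. That is one component of size 6.
Total: 2 components.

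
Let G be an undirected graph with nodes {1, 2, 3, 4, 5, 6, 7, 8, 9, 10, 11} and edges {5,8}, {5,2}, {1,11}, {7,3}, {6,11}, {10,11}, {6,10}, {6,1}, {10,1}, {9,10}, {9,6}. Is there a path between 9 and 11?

Yes

From 9 we can reach 1, 6, 9, 10, 11, which includes 11.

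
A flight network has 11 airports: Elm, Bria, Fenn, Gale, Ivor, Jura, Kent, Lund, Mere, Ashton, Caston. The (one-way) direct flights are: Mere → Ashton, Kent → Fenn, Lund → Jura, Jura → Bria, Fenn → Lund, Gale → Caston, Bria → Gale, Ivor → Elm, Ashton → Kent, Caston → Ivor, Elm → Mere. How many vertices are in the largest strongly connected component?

11

{Elm, Bria, Fenn, Gale, Ivor, Jura, Kent, Lund, Mere, Ashton, Caston} are all mutually reachable — one SCC of size 11.
The largest has 11 vertices.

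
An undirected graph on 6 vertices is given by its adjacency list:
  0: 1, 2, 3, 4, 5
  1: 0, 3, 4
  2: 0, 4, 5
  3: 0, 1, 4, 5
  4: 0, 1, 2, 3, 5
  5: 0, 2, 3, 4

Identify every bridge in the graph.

none

The edges on the cycle 0-3-1-0 are not bridges since each lies on that cycle.
Every edge lies on some cycle, so there are no bridges.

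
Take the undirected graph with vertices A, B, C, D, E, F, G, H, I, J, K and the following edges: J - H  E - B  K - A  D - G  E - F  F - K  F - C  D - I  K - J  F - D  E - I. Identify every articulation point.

D, E, F, J, K

Removing D increases the component count from 1 to 2, so D is a cut vertex.
Removing E increases the component count from 1 to 2, so E is a cut vertex.
Removing F increases the component count from 1 to 3, so F is a cut vertex.
Likewise J, K are cut vertices.
By contrast removing G leaves 1 component; it is not a cut vertex. No other vertex is a cut vertex either.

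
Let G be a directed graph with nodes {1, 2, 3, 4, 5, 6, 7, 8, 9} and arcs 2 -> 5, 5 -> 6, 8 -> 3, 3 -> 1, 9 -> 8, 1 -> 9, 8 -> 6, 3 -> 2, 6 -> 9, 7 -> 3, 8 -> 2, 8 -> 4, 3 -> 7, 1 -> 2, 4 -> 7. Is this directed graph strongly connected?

From 5 we can reach every vertex (1, 2, 3, 4, 5, 6, 7, 8, 9), and every vertex can reach 5 (1, 2, 3, 4, 5, 6, 7, 8, 9). So the whole graph is one strongly connected component.

Yes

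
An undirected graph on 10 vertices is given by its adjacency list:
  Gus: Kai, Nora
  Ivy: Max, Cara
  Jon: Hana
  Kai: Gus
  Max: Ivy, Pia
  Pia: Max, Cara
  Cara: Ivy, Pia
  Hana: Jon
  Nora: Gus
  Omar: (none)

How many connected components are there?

Omar is isolated — a component by itself.
Starting from Jon we can reach Jon, Hana. That is one component of size 2.
Starting from Gus we can reach Gus, Kai, Nora. That is one component of size 3.
Starting from Ivy we can reach Ivy, Max, Pia, Cara. That is one component of size 4.
Total: 4 components.

4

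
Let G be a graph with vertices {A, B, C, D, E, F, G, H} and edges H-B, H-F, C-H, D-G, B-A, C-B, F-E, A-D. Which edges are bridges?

A-B, A-D, D-G, E-F, F-H

The edges on the cycle C-H-B-C are not bridges since each lies on that cycle.
But removing A-D disconnects A from D; removing F-E disconnects F from E; removing B-A disconnects B from A; removing H-F disconnects H from F — these are bridges.
In total 5 edges are bridges.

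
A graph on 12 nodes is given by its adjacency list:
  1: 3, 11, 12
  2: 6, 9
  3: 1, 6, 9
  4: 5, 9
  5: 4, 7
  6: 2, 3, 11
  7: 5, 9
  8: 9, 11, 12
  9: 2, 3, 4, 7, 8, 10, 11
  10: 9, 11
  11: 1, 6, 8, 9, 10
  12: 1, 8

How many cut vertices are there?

1

Removing 9 increases the component count from 1 to 2, so 9 is a cut vertex.
By contrast removing 8 leaves 1 component; it is not a cut vertex. No other vertex is a cut vertex either.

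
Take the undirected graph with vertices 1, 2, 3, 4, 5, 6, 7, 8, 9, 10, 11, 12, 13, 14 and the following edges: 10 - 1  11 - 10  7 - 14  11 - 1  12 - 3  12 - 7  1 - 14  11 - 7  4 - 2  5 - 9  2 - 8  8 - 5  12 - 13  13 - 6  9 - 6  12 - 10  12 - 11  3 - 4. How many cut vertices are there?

Removing 12 increases the component count from 1 to 2, so 12 is a cut vertex.
By contrast removing 10 leaves 1 component; it is not a cut vertex. No other vertex is a cut vertex either.

1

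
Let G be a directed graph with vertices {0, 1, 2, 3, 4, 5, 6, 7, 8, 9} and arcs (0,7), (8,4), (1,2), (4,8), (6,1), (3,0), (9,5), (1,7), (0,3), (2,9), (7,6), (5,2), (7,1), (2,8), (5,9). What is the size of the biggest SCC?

3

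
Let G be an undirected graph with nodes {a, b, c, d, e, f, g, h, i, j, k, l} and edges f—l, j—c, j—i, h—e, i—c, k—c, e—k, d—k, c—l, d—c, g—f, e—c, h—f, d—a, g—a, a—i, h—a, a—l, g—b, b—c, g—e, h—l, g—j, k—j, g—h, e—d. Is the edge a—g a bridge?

No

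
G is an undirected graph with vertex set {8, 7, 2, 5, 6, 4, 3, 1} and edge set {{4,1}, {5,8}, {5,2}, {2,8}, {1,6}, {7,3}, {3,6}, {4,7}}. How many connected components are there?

2

Starting from 2 we can reach 2, 5, 8. That is one component of size 3.
Starting from 1 we can reach 1, 3, 4, 6, 7. That is one component of size 5.
Total: 2 components.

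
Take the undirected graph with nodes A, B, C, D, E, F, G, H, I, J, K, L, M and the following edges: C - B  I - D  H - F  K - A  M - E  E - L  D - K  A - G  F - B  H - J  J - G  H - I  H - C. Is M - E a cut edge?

Yes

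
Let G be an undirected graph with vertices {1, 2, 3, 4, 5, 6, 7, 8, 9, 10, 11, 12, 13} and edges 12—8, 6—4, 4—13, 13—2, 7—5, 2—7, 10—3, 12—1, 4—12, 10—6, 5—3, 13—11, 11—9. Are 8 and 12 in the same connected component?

Yes

From 8 we can reach 1, 2, 3, 4, 5, 6, 7, 8, 9, 10, 11, 12, 13, which includes 12.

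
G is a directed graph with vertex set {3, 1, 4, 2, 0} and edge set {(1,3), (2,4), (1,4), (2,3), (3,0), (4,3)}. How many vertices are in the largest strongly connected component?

{1} is an SCC by itself.
{0} is an SCC by itself.
{2} is an SCC by itself.
{3} is an SCC by itself.
{4} is an SCC by itself.
The largest has 1 vertex.

1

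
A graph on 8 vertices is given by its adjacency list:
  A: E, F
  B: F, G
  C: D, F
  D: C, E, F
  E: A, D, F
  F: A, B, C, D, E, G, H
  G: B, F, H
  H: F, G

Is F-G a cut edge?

After removing F-G, the path F-H-G still connects them, so the edge is not a bridge.

No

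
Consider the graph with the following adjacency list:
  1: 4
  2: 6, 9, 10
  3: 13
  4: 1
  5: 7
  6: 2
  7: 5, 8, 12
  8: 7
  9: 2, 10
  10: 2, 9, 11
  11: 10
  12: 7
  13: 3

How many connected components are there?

4

Starting from 3 we can reach 3, 13. That is one component of size 2.
Starting from 1 we can reach 1, 4. That is one component of size 2.
Starting from 5 we can reach 5, 7, 8, 12. That is one component of size 4.
Starting from 2 we can reach 2, 6, 9, 10, 11. That is one component of size 5.
Total: 4 components.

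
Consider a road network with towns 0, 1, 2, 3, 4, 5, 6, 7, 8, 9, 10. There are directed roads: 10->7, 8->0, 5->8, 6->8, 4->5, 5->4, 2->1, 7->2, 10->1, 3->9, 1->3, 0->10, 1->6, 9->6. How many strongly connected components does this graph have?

2

{0, 1, 2, 3, 6, 7, 8, 9, 10} are all mutually reachable — one SCC of size 9.
{4, 5} are all mutually reachable — one SCC of size 2.
That gives 2 strongly connected components.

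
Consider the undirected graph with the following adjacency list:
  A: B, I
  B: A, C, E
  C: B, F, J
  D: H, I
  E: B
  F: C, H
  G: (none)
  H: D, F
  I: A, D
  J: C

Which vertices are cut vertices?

B, C

Removing B increases the component count from 2 to 3, so B is a cut vertex.
Removing C increases the component count from 2 to 3, so C is a cut vertex.
By contrast removing J leaves 2 components; it is not a cut vertex. No other vertex is a cut vertex either.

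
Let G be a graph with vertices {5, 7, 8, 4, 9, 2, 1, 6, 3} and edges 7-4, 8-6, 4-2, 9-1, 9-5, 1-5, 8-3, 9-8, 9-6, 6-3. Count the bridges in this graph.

2

The edges on the cycle 9-1-5-9 are not bridges since each lies on that cycle.
But removing 7-4 disconnects 7 from 4; removing 2-4 disconnects 2 from 4 — these are bridges.
That makes 2 bridges.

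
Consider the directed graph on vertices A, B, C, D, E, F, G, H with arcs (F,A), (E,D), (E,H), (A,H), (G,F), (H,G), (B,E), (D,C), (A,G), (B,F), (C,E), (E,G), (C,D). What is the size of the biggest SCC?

{A, F, G, H} are all mutually reachable — one SCC of size 4.
{C, D, E} are all mutually reachable — one SCC of size 3.
{B} is an SCC by itself.
The largest has 4 vertices.

4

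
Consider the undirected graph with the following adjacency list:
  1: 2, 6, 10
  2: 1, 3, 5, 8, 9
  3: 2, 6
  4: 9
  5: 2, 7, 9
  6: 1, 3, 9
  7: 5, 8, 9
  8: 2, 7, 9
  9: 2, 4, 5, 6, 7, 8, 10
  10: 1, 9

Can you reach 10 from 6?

From 6 we can reach 1, 2, 3, 4, 5, 6, 7, 8, 9, 10, which includes 10.

Yes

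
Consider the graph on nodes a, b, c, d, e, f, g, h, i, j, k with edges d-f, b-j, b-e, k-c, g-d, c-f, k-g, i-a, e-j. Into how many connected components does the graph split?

4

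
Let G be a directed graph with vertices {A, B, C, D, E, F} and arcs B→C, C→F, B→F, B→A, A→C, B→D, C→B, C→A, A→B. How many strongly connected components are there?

{A, B, C} are all mutually reachable — one SCC of size 3.
{F} is an SCC by itself.
{E} is an SCC by itself.
{D} is an SCC by itself.
That gives 4 strongly connected components.

4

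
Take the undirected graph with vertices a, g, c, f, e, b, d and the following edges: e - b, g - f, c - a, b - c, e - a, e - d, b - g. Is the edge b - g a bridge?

Removing b - g leaves no path between b and g: the component count goes from 1 to 2. So it is a bridge.

Yes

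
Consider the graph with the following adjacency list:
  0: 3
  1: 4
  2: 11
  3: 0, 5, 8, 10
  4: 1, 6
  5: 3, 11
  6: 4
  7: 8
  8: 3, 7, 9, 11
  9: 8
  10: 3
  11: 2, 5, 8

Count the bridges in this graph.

The edges on the cycle 3-8-11-5-3 are not bridges since each lies on that cycle.
But removing 10-3 disconnects 10 from 3; removing 3-0 disconnects 3 from 0; removing 6-4 disconnects 6 from 4; removing 8-9 disconnects 8 from 9 — these are bridges.
In total 7 edges are bridges.

7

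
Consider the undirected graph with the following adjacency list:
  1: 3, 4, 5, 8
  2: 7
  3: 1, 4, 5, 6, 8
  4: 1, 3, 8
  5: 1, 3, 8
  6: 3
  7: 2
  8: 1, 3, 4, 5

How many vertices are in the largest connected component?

6

Starting from 2 we can reach 2, 7. That is one component of size 2.
Starting from 1 we can reach 1, 3, 4, 5, 6, 8. That is one component of size 6.
The largest has 6 vertices.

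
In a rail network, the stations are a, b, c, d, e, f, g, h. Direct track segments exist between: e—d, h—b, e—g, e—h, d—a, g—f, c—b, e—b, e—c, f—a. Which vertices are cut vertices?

Removing e increases the component count from 1 to 2, so e is a cut vertex.
By contrast removing h leaves 1 component; it is not a cut vertex. No other vertex is a cut vertex either.

e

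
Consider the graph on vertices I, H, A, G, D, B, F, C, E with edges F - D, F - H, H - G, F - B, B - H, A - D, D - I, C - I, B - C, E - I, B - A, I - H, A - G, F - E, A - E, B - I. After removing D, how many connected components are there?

1

With D gone, the remaining components are: {A, B, C, E, F, G, H, I}.
That is 1 component.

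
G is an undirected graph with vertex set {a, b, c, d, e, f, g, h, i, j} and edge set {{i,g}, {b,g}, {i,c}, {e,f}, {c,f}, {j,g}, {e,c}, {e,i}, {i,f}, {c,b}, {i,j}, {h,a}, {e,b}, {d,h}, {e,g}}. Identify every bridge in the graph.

The edges on the cycle e-i-c-b-e are not bridges since each lies on that cycle.
But removing h—a disconnects h from a; removing h—d disconnects h from d — these are bridges.

a-h, d-h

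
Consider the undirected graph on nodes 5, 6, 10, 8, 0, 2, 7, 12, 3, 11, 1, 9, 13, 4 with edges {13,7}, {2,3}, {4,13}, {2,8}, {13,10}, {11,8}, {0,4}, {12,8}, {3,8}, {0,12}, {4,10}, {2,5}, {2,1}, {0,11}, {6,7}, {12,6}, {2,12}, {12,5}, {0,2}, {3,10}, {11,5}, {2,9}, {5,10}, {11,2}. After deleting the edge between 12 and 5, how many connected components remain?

12 and 5 are still connected via 12-2-5, so the component count stays at 1.

1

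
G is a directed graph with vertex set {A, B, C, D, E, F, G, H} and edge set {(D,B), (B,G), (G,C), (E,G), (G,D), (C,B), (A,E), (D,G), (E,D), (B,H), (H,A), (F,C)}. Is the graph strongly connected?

There is no directed path from H to F, so the graph is not strongly connected.

No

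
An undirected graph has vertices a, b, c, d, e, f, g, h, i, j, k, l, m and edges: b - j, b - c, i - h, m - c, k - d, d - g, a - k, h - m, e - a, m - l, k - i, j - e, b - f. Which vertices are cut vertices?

Removing b increases the component count from 1 to 2, so b is a cut vertex.
Removing d increases the component count from 1 to 2, so d is a cut vertex.
Removing k increases the component count from 1 to 2, so k is a cut vertex.
Likewise m is a cut vertex.
By contrast removing h leaves 1 component; it is not a cut vertex. No other vertex is a cut vertex either.

b, d, k, m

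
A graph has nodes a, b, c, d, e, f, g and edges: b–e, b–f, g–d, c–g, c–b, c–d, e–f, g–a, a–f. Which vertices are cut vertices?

none

Removing e, for instance, still leaves 1 component. No single vertex removal increases the component count — the graph has no articulation points.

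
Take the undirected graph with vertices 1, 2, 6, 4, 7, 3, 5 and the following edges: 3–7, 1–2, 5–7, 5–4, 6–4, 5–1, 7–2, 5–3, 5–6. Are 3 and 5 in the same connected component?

Yes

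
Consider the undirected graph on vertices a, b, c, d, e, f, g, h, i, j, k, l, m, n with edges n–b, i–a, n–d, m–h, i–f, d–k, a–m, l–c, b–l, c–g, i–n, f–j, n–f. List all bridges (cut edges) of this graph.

a-i, a-m, b-l, b-n, c-g, c-l, d-k, d-n, f-j, h-m

The edges on the cycle i-n-f-i are not bridges since each lies on that cycle.
But removing n–d disconnects n from d; removing l–b disconnects l from b; removing l–c disconnects l from c; removing i–a disconnects i from a — these are bridges.
In total 10 edges are bridges.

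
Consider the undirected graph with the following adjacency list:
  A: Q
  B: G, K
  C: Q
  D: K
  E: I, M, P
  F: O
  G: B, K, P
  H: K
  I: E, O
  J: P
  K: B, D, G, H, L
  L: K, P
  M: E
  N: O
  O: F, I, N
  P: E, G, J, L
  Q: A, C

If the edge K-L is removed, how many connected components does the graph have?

K and L are still connected via K-G-P-L, so the component count stays at 2.

2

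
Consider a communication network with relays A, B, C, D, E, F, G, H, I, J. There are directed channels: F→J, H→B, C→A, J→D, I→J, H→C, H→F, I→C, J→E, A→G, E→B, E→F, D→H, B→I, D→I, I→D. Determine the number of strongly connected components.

4

{B, D, E, F, H, I, J} are all mutually reachable — one SCC of size 7.
{G} is an SCC by itself.
{C} is an SCC by itself.
{A} is an SCC by itself.
That gives 4 strongly connected components.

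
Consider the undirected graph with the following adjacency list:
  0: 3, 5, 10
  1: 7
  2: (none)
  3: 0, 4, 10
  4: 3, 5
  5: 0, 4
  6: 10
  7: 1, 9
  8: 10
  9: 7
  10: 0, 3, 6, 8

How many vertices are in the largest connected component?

7

2 is isolated — a component by itself.
Starting from 1 we can reach 1, 7, 9. That is one component of size 3.
Starting from 0 we can reach 0, 3, 4, 5, 6, 8, 10. That is one component of size 7.
The largest has 7 vertices.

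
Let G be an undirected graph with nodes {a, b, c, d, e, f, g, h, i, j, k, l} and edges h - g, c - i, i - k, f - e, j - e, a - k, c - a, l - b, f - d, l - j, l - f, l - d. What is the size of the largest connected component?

Starting from g we can reach g, h. That is one component of size 2.
Starting from a we can reach a, c, i, k. That is one component of size 4.
Starting from b we can reach b, d, e, f, j, l. That is one component of size 6.
The largest has 6 vertices.

6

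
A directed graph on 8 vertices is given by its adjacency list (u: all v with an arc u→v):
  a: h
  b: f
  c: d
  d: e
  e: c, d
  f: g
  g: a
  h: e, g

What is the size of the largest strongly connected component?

3

{a, g, h} are all mutually reachable — one SCC of size 3.
{c, d, e} are all mutually reachable — one SCC of size 3.
{f} is an SCC by itself.
{b} is an SCC by itself.
The largest has 3 vertices.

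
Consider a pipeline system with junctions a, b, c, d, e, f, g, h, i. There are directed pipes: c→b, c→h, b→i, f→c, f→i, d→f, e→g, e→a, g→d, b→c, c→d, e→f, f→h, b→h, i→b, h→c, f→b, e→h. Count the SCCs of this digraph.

4

{b, c, d, f, h, i} are all mutually reachable — one SCC of size 6.
{e} is an SCC by itself.
{g} is an SCC by itself.
{a} is an SCC by itself.
That gives 4 strongly connected components.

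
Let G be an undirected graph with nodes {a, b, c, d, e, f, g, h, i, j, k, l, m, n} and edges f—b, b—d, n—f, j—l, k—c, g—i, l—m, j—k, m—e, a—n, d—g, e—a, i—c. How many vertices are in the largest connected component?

h is isolated — a component by itself.
Starting from a we can reach a, b, c, d, e, f, g, i, j, k, l, m, n. That is one component of size 13.
The largest has 13 vertices.

13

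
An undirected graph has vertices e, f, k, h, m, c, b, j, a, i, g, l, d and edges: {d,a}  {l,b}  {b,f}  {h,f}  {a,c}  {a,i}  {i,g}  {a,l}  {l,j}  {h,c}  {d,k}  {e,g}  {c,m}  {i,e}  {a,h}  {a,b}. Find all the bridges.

The edges on the cycle i-e-g-i are not bridges since each lies on that cycle.
But removing a—i disconnects a from i; removing d—k disconnects d from k; removing a—d disconnects a from d; removing m—c disconnects m from c — these are bridges.
In total 5 edges are bridges.

a-d, a-i, c-m, d-k, j-l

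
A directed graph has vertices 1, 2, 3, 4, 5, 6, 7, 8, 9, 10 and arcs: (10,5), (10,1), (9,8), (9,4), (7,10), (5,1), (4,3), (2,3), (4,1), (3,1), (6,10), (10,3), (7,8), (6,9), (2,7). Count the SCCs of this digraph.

10

{2} is an SCC by itself.
{8} is an SCC by itself.
{7} is an SCC by itself.
{6} is an SCC by itself.
{10} is an SCC by itself.
(and 5 more singleton SCCs)
That gives 10 strongly connected components.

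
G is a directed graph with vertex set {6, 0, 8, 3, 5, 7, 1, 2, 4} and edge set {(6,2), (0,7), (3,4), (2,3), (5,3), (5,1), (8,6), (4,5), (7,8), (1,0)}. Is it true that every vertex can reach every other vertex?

Yes

From 6 we can reach every vertex (0, 1, 2, 3, 4, 5, 6, 7, 8), and every vertex can reach 6 (0, 1, 2, 3, 4, 5, 6, 7, 8). So the whole graph is one strongly connected component.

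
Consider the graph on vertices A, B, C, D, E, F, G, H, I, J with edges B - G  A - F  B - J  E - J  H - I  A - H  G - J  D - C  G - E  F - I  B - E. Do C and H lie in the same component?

The component containing C is {C, D}, and H is not in it.

No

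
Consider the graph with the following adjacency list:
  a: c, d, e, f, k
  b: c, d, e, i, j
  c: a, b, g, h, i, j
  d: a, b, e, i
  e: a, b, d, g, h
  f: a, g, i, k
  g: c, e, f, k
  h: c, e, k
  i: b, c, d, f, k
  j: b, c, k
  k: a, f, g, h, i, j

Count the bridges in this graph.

0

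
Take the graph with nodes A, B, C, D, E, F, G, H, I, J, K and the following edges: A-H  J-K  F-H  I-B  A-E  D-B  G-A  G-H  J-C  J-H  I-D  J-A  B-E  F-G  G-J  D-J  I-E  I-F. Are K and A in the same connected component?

From K we can reach A, B, C, D, E, F, G, H, I, J, K, which includes A.

Yes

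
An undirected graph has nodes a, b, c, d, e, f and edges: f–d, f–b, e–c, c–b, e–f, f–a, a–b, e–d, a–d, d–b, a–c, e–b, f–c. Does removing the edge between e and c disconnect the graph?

No

After removing e–c, the path e-f-c still connects them, so the edge is not a bridge.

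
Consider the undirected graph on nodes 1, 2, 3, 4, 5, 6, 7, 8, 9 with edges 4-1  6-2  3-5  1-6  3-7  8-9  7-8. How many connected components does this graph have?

2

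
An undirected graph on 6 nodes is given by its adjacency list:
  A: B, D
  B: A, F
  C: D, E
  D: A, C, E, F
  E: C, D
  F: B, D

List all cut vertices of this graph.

Removing D increases the component count from 1 to 2, so D is a cut vertex.
By contrast removing E leaves 1 component; it is not a cut vertex. No other vertex is a cut vertex either.

D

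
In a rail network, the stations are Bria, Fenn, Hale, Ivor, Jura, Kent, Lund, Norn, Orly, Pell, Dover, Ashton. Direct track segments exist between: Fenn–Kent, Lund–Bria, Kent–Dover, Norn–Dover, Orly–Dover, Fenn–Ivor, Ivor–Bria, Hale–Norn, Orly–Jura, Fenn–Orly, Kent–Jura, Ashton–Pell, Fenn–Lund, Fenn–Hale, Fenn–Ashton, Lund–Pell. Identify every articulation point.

Fenn

Removing Fenn increases the component count from 1 to 2, so Fenn is a cut vertex.
By contrast removing Hale leaves 1 component; it is not a cut vertex. No other vertex is a cut vertex either.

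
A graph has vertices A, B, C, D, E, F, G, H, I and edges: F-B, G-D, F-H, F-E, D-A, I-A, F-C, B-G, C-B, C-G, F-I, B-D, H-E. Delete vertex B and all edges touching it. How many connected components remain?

1

With B gone, the remaining components are: {A, C, D, E, F, G, H, I}.
That is 1 component.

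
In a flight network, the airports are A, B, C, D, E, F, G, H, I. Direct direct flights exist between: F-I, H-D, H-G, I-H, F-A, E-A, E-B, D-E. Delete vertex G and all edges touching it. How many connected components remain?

With G gone, the remaining components are: {C}; {A, B, D, E, F, H, I}.
That is 2 components.

2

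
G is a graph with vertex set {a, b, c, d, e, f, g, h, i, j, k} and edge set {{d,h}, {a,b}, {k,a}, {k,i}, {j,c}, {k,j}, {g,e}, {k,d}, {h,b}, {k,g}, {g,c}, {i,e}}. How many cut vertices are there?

1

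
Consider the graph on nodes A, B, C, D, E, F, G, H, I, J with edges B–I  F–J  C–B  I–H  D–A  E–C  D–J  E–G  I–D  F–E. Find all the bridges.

A-D, E-G, H-I

The edges on the cycle F-E-C-B-I-D-J-F are not bridges since each lies on that cycle.
But removing A–D disconnects A from D; removing E–G disconnects E from G; removing I–H disconnects I from H — these are bridges.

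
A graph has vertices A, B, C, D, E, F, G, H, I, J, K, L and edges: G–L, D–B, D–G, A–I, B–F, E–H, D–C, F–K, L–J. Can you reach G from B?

Yes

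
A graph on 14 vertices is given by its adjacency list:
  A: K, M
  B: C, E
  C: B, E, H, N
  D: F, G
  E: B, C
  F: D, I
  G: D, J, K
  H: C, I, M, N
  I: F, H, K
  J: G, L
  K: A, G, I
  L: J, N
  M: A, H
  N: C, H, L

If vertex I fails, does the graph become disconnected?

No

Deleting I leaves 1 component (was 1) (its neighbors F, H, K remain connected to each other), so I is not a cut vertex.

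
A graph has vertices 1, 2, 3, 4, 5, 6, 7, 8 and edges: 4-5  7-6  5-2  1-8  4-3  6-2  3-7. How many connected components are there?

Starting from 1 we can reach 1, 8. That is one component of size 2.
Starting from 2 we can reach 2, 3, 4, 5, 6, 7. That is one component of size 6.
Total: 2 components.

2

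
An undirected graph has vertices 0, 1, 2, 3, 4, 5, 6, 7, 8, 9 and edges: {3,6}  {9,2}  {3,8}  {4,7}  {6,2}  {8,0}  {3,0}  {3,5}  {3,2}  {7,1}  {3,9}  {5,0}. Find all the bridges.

The edges on the cycle 3-8-0-3 are not bridges since each lies on that cycle.
But removing 7 - 1 disconnects 7 from 1; removing 7 - 4 disconnects 7 from 4 — these are bridges.

1-7, 4-7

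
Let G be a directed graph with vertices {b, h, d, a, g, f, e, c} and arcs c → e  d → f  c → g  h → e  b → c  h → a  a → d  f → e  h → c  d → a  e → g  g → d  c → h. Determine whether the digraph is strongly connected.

No

There is no directed path from c to b, so the graph is not strongly connected.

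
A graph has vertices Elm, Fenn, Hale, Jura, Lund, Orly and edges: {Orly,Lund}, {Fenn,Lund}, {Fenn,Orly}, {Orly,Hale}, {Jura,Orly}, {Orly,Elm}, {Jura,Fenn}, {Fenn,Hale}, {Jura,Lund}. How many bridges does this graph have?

1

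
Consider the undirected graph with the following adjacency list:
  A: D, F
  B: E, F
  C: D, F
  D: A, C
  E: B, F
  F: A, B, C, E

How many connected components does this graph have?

Starting from A we can reach A, B, C, D, E, F. That is one component of size 6.
Total: 1 component.

1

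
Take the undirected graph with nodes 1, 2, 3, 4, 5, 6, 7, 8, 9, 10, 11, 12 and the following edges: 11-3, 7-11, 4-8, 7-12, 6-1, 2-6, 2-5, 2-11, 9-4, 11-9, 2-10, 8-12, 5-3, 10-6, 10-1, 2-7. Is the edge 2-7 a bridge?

After removing 2-7, the path 2-11-7 still connects them, so the edge is not a bridge.

No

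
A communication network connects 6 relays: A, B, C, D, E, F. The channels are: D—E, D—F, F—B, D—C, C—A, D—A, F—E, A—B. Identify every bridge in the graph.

none

The edges on the cycle D-C-A-D are not bridges since each lies on that cycle.
Every edge lies on some cycle, so there are no bridges.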